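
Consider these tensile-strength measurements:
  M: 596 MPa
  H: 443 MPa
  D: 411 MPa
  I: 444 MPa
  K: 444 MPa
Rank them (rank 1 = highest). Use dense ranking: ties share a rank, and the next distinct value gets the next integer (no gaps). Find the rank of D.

4

Sorted (descending): 596, 444, 444, 443, 411
The 2 values of 444 share dense rank 2.
Remaining distinct values take the next consecutive integers.
D has value 411 MPa → rank 4.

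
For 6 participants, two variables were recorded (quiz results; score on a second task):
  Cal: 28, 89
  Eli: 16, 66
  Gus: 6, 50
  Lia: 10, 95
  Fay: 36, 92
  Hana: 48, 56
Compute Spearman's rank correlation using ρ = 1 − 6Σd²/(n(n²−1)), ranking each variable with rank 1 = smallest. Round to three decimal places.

0.086

Ranks of variable 1: 4, 3, 1, 2, 5, 6
Ranks of variable 2: 4, 3, 1, 6, 5, 2
d = r₁ − r₂: 0, 0, 0, -4, 0, 4
d²: 0, 0, 0, 16, 0, 16; Σd² = 32
ρ = 1 − 6·32/(6·35) = 1 − 192/210 = 0.086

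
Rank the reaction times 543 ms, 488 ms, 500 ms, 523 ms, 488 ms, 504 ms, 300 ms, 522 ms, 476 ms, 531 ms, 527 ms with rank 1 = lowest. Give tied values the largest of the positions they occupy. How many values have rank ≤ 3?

2

Sorted (ascending): 300, 476, 488, 488, 500, 504, 522, 523, 527, 531, 543
The 2 values of 488 occupy positions 3–4 → each gets rank 4.
Ranks ≤ 3: {1, 2} → 2 values.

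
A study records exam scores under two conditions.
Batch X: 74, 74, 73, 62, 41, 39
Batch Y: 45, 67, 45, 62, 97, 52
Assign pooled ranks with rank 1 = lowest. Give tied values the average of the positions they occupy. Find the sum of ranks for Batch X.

Sorted (ascending): 39, 41, 45, 45, 52, 62, 62, 67, 73, 74, 74, 97
The 2 values of 45 occupy positions 3–4 → average rank (3+4)/2 = 3.5.
The 2 values of 62 occupy positions 6–7 → average rank (6+7)/2 = 6.5.
The 2 values of 74 occupy positions 10–11 → average rank (10+11)/2 = 10.5.
Batch X values → pooled ranks: 74→10.5, 74→10.5, 73→9, 62→6.5, 41→2, 39→1
Rank sum = 10.5 + 10.5 + 9 + 6.5 + 2 + 1 = 39.5

39.5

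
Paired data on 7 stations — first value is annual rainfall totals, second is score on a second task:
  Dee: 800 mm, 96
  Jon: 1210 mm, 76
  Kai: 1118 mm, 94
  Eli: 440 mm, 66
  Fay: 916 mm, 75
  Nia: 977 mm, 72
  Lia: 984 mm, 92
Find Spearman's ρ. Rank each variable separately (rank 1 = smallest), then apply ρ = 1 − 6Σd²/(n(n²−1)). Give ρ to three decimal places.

0.321

Ranks of variable 1: 2, 7, 6, 1, 3, 4, 5
Ranks of variable 2: 7, 4, 6, 1, 3, 2, 5
d = r₁ − r₂: -5, 3, 0, 0, 0, 2, 0
d²: 25, 9, 0, 0, 0, 4, 0; Σd² = 38
ρ = 1 − 6·38/(7·48) = 1 − 228/336 = 0.321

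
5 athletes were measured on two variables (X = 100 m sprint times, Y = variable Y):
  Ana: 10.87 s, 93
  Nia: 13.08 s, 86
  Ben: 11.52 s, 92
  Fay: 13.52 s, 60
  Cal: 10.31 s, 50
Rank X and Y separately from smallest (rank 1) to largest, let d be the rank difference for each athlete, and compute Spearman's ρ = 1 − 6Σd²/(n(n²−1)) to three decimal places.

0.000

Ranks of variable 1: 2, 4, 3, 5, 1
Ranks of variable 2: 5, 3, 4, 2, 1
d = r₁ − r₂: -3, 1, -1, 3, 0
d²: 9, 1, 1, 9, 0; Σd² = 20
ρ = 1 − 6·20/(5·24) = 1 − 120/120 = 0.000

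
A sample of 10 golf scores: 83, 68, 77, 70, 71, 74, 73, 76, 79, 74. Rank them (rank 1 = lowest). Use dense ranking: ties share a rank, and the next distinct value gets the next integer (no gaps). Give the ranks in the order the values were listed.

Sorted (ascending): 68, 70, 71, 73, 74, 74, 76, 77, 79, 83
The 2 values of 74 share dense rank 5.
Remaining distinct values take the next consecutive integers.

9, 1, 7, 2, 3, 5, 4, 6, 8, 5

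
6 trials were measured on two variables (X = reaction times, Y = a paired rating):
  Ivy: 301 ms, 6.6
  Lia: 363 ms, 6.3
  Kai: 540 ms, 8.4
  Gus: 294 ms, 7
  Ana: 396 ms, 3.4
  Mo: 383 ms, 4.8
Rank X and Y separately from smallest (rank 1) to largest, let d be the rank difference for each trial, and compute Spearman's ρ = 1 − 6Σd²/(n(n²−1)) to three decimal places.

Ranks of variable 1: 2, 3, 6, 1, 5, 4
Ranks of variable 2: 4, 3, 6, 5, 1, 2
d = r₁ − r₂: -2, 0, 0, -4, 4, 2
d²: 4, 0, 0, 16, 16, 4; Σd² = 40
ρ = 1 − 6·40/(6·35) = 1 − 240/210 = -0.143

-0.143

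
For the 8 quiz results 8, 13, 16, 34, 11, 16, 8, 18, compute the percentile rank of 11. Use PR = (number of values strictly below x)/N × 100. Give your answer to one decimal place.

25.0

N = 8.
Strictly below 11: 2. Equal to 11: 1.
PR = 2/8 × 100 = 25.0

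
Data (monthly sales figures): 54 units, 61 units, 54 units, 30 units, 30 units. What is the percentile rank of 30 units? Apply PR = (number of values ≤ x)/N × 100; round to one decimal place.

N = 5.
Strictly below 30: 0. Equal to 30: 2.
PR = 2/5 × 100 = 40.0

40.0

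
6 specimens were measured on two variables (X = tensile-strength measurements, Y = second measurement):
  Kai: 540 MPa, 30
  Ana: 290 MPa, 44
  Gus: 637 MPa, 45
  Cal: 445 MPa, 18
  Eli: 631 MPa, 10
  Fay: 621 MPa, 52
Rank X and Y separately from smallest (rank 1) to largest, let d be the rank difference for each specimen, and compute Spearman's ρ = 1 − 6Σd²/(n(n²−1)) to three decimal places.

Ranks of variable 1: 3, 1, 6, 2, 5, 4
Ranks of variable 2: 3, 4, 5, 2, 1, 6
d = r₁ − r₂: 0, -3, 1, 0, 4, -2
d²: 0, 9, 1, 0, 16, 4; Σd² = 30
ρ = 1 − 6·30/(6·35) = 1 − 180/210 = 0.143

0.143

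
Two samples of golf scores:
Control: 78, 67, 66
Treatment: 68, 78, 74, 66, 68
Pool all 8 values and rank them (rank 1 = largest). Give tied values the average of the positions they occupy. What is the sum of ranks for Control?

15

Sorted (descending): 78, 78, 74, 68, 68, 67, 66, 66
The 2 values of 78 occupy positions 1–2 → average rank (1+2)/2 = 1.5.
The 2 values of 68 occupy positions 4–5 → average rank (4+5)/2 = 4.5.
The 2 values of 66 occupy positions 7–8 → average rank (7+8)/2 = 7.5.
Control values → pooled ranks: 78→1.5, 67→6, 66→7.5
Rank sum = 1.5 + 6 + 7.5 = 15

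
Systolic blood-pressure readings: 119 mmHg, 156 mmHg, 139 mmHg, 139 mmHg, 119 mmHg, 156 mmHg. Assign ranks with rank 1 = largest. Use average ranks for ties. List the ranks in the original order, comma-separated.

Sorted (descending): 156, 156, 139, 139, 119, 119
The 2 values of 156 occupy positions 1–2 → average rank (1+2)/2 = 1.5.
The 2 values of 139 occupy positions 3–4 → average rank (3+4)/2 = 3.5.
The 2 values of 119 occupy positions 5–6 → average rank (5+6)/2 = 5.5.

5.5, 1.5, 3.5, 3.5, 5.5, 1.5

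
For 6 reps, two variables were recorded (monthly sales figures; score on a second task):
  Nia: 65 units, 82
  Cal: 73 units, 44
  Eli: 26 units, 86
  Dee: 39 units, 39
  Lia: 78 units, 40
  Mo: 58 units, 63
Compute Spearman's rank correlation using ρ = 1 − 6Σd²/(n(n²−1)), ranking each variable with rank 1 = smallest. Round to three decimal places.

Ranks of variable 1: 4, 5, 1, 2, 6, 3
Ranks of variable 2: 5, 3, 6, 1, 2, 4
d = r₁ − r₂: -1, 2, -5, 1, 4, -1
d²: 1, 4, 25, 1, 16, 1; Σd² = 48
ρ = 1 − 6·48/(6·35) = 1 − 288/210 = -0.371

-0.371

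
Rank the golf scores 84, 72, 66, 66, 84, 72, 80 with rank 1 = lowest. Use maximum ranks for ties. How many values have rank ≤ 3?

Sorted (ascending): 66, 66, 72, 72, 80, 84, 84
The 2 values of 66 occupy positions 1–2 → each gets rank 2.
The 2 values of 72 occupy positions 3–4 → each gets rank 4.
The 2 values of 84 occupy positions 6–7 → each gets rank 7.
Ranks ≤ 3: {2, 2} → 2 values.

2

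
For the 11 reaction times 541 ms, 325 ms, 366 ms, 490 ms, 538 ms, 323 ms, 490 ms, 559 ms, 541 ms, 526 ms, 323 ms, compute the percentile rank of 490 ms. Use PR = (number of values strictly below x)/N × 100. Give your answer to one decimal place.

36.4

N = 11.
Strictly below 490: 4. Equal to 490: 2.
PR = 4/11 × 100 = 36.4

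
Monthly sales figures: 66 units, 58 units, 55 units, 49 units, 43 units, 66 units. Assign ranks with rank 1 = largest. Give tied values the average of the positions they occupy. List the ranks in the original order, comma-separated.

Sorted (descending): 66, 66, 58, 55, 49, 43
The 2 values of 66 occupy positions 1–2 → average rank (1+2)/2 = 1.5.

1.5, 3, 4, 5, 6, 1.5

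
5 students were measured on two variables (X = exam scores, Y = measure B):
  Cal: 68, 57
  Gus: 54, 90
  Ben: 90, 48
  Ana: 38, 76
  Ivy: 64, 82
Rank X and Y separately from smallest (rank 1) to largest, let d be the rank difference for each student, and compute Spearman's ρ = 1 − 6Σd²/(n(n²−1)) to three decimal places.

Ranks of variable 1: 4, 2, 5, 1, 3
Ranks of variable 2: 2, 5, 1, 3, 4
d = r₁ − r₂: 2, -3, 4, -2, -1
d²: 4, 9, 16, 4, 1; Σd² = 34
ρ = 1 − 6·34/(5·24) = 1 − 204/120 = -0.700

-0.700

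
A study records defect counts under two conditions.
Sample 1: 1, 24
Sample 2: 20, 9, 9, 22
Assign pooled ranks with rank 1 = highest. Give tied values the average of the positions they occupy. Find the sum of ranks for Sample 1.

Sorted (descending): 24, 22, 20, 9, 9, 1
The 2 values of 9 occupy positions 4–5 → average rank (4+5)/2 = 4.5.
Sample 1 values → pooled ranks: 1→6, 24→1
Rank sum = 6 + 1 = 7

7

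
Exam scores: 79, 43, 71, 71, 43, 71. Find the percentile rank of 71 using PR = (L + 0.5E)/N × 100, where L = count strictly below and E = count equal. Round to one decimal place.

N = 6.
Strictly below 71: 2. Equal to 71: 3.
PR = (2 + 0.5·3)/6 × 100 = 58.3

58.3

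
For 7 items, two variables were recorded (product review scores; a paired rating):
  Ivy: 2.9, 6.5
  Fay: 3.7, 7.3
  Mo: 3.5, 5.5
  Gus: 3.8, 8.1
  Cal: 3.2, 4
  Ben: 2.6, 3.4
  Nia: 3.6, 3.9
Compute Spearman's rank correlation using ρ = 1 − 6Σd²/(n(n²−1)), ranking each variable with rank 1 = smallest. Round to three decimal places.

Ranks of variable 1: 2, 6, 4, 7, 3, 1, 5
Ranks of variable 2: 5, 6, 4, 7, 3, 1, 2
d = r₁ − r₂: -3, 0, 0, 0, 0, 0, 3
d²: 9, 0, 0, 0, 0, 0, 9; Σd² = 18
ρ = 1 − 6·18/(7·48) = 1 − 108/336 = 0.679

0.679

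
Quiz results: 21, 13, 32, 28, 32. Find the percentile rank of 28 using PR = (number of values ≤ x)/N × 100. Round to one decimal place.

N = 5.
Strictly below 28: 2. Equal to 28: 1.
PR = 3/5 × 100 = 60.0

60.0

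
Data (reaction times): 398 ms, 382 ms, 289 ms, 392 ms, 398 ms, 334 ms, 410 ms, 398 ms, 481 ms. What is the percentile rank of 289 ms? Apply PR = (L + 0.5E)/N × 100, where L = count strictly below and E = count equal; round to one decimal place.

N = 9.
Strictly below 289: 0. Equal to 289: 1.
PR = (0 + 0.5·1)/9 × 100 = 5.6

5.6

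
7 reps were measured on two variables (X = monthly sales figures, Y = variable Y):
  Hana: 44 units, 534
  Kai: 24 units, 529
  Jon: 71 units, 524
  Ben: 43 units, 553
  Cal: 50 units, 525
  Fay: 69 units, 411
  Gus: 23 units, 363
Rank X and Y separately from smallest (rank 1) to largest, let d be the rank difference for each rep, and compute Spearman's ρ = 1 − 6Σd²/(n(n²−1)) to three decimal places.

Ranks of variable 1: 4, 2, 7, 3, 5, 6, 1
Ranks of variable 2: 6, 5, 3, 7, 4, 2, 1
d = r₁ − r₂: -2, -3, 4, -4, 1, 4, 0
d²: 4, 9, 16, 16, 1, 16, 0; Σd² = 62
ρ = 1 − 6·62/(7·48) = 1 − 372/336 = -0.107

-0.107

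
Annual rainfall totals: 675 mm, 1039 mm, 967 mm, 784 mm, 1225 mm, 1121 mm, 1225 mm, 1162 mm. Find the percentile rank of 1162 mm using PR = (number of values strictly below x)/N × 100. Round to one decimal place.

N = 8.
Strictly below 1162: 5. Equal to 1162: 1.
PR = 5/8 × 100 = 62.5

62.5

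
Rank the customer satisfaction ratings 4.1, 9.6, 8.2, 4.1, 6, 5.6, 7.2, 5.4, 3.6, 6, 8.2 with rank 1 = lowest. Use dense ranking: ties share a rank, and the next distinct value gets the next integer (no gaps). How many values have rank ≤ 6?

Sorted (ascending): 3.6, 4.1, 4.1, 5.4, 5.6, 6, 6, 7.2, 8.2, 8.2, 9.6
The 2 values of 4.1 share dense rank 2.
The 2 values of 6 share dense rank 5.
The 2 values of 8.2 share dense rank 7.
Remaining distinct values take the next consecutive integers.
Ranks ≤ 6: {1, 2, 2, 3, 4, 5, 5, 6} → 8 values.

8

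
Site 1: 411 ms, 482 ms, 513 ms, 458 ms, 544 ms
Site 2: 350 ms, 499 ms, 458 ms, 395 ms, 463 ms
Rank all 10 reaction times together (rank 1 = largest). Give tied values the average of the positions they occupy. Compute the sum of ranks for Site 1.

Sorted (descending): 544, 513, 499, 482, 463, 458, 458, 411, 395, 350
The 2 values of 458 occupy positions 6–7 → average rank (6+7)/2 = 6.5.
Site 1 values → pooled ranks: 411→8, 482→4, 513→2, 458→6.5, 544→1
Rank sum = 8 + 4 + 2 + 6.5 + 1 = 21.5

21.5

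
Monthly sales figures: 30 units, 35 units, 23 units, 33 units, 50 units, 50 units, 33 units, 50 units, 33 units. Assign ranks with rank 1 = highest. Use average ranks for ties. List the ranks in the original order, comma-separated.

8, 4, 9, 6, 2, 2, 6, 2, 6

Sorted (descending): 50, 50, 50, 35, 33, 33, 33, 30, 23
The 3 values of 50 occupy positions 1–3 → average rank 2.
The 3 values of 33 occupy positions 5–7 → average rank 6.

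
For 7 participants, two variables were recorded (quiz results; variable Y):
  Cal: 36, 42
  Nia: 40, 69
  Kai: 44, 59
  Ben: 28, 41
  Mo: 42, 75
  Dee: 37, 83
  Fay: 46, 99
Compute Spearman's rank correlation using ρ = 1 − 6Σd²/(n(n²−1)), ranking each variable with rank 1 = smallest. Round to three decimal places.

0.679

Ranks of variable 1: 2, 4, 6, 1, 5, 3, 7
Ranks of variable 2: 2, 4, 3, 1, 5, 6, 7
d = r₁ − r₂: 0, 0, 3, 0, 0, -3, 0
d²: 0, 0, 9, 0, 0, 9, 0; Σd² = 18
ρ = 1 − 6·18/(7·48) = 1 − 108/336 = 0.679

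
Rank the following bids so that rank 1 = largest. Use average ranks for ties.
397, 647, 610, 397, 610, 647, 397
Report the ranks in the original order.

Sorted (descending): 647, 647, 610, 610, 397, 397, 397
The 2 values of 647 occupy positions 1–2 → average rank (1+2)/2 = 1.5.
The 2 values of 610 occupy positions 3–4 → average rank (3+4)/2 = 3.5.
The 3 values of 397 occupy positions 5–7 → average rank 6.

6, 1.5, 3.5, 6, 3.5, 1.5, 6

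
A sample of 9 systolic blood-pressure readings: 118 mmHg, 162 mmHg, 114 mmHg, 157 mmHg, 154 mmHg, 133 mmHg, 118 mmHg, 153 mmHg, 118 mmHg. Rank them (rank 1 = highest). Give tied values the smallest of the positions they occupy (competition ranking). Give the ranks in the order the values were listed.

Sorted (descending): 162, 157, 154, 153, 133, 118, 118, 118, 114
The 3 values of 118 occupy positions 6–8 → each gets rank 6.

6, 1, 9, 2, 3, 5, 6, 4, 6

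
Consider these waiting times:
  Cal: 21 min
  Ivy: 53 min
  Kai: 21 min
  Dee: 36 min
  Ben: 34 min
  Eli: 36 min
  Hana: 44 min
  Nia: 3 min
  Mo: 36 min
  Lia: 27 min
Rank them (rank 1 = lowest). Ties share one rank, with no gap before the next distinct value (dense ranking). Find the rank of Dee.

Sorted (ascending): 3, 21, 21, 27, 34, 36, 36, 36, 44, 53
The 2 values of 21 share dense rank 2.
The 3 values of 36 share dense rank 5.
Remaining distinct values take the next consecutive integers.
Dee has value 36 min → rank 5.

5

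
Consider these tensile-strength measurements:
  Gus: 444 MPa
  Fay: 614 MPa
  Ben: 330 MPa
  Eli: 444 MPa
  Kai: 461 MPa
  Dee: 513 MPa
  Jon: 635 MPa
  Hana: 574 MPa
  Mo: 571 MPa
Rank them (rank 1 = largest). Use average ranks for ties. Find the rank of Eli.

7.5

Sorted (descending): 635, 614, 574, 571, 513, 461, 444, 444, 330
The 2 values of 444 occupy positions 7–8 → average rank (7+8)/2 = 7.5.
Eli has value 444 MPa → rank 7.5.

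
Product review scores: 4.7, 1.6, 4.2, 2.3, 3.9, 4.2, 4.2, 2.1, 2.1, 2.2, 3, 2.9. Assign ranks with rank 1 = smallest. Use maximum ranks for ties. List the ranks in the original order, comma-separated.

Sorted (ascending): 1.6, 2.1, 2.1, 2.2, 2.3, 2.9, 3, 3.9, 4.2, 4.2, 4.2, 4.7
The 2 values of 2.1 occupy positions 2–3 → each gets rank 3.
The 3 values of 4.2 occupy positions 9–11 → each gets rank 11.

12, 1, 11, 5, 8, 11, 11, 3, 3, 4, 7, 6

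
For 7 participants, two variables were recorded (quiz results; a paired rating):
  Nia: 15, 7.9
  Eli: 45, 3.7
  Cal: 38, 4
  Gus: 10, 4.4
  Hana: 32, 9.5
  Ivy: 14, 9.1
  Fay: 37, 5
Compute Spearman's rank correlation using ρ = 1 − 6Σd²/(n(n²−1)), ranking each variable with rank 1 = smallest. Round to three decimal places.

-0.536

Ranks of variable 1: 3, 7, 6, 1, 4, 2, 5
Ranks of variable 2: 5, 1, 2, 3, 7, 6, 4
d = r₁ − r₂: -2, 6, 4, -2, -3, -4, 1
d²: 4, 36, 16, 4, 9, 16, 1; Σd² = 86
ρ = 1 − 6·86/(7·48) = 1 − 516/336 = -0.536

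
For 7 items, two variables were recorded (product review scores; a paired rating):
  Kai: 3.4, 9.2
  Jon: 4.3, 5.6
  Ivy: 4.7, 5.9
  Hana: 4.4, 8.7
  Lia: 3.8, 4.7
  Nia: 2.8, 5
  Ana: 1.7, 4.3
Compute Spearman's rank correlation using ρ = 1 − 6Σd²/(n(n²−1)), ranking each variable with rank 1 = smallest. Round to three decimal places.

Ranks of variable 1: 3, 5, 7, 6, 4, 2, 1
Ranks of variable 2: 7, 4, 5, 6, 2, 3, 1
d = r₁ − r₂: -4, 1, 2, 0, 2, -1, 0
d²: 16, 1, 4, 0, 4, 1, 0; Σd² = 26
ρ = 1 − 6·26/(7·48) = 1 − 156/336 = 0.536

0.536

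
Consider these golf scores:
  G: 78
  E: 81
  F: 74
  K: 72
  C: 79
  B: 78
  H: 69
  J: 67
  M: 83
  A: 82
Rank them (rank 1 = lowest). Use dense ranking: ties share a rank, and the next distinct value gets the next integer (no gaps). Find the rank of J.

1

Sorted (ascending): 67, 69, 72, 74, 78, 78, 79, 81, 82, 83
The 2 values of 78 share dense rank 5.
Remaining distinct values take the next consecutive integers.
J has value 67 → rank 1.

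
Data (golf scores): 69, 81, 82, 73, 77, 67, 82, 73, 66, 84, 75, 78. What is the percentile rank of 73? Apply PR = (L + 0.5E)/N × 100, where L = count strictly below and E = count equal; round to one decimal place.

33.3

N = 12.
Strictly below 73: 3. Equal to 73: 2.
PR = (3 + 0.5·2)/12 × 100 = 33.3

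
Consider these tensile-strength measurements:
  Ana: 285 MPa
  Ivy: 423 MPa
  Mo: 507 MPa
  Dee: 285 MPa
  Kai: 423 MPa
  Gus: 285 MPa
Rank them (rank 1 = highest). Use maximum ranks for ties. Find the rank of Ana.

Sorted (descending): 507, 423, 423, 285, 285, 285
The 2 values of 423 occupy positions 2–3 → each gets rank 3.
The 3 values of 285 occupy positions 4–6 → each gets rank 6.
Ana has value 285 MPa → rank 6.

6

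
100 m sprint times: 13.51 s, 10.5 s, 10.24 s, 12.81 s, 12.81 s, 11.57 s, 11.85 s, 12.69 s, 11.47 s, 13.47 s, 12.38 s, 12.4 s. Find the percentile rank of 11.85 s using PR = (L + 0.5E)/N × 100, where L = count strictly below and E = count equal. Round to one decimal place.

37.5

N = 12.
Strictly below 11.85: 4. Equal to 11.85: 1.
PR = (4 + 0.5·1)/12 × 100 = 37.5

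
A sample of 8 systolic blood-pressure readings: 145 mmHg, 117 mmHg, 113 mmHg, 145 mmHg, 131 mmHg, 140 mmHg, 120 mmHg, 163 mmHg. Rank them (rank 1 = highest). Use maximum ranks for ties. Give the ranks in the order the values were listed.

Sorted (descending): 163, 145, 145, 140, 131, 120, 117, 113
The 2 values of 145 occupy positions 2–3 → each gets rank 3.

3, 7, 8, 3, 5, 4, 6, 1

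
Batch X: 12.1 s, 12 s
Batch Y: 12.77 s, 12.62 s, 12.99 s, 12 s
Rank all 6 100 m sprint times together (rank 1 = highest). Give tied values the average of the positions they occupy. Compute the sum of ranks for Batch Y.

11.5

Sorted (descending): 12.99, 12.77, 12.62, 12.1, 12, 12
The 2 values of 12 occupy positions 5–6 → average rank (5+6)/2 = 5.5.
Batch Y values → pooled ranks: 12.77→2, 12.62→3, 12.99→1, 12→5.5
Rank sum = 2 + 3 + 1 + 5.5 = 11.5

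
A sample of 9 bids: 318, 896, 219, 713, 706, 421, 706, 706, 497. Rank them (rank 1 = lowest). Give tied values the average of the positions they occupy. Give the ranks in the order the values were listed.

2, 9, 1, 8, 6, 3, 6, 6, 4

Sorted (ascending): 219, 318, 421, 497, 706, 706, 706, 713, 896
The 3 values of 706 occupy positions 5–7 → average rank 6.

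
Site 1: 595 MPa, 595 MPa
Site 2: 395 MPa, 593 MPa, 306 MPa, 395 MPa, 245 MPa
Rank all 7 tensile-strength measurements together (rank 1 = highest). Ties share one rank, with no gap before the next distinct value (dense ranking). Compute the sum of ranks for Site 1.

2

Sorted (descending): 595, 595, 593, 395, 395, 306, 245
The 2 values of 595 share dense rank 1.
The 2 values of 395 share dense rank 3.
Remaining distinct values take the next consecutive integers.
Site 1 values → pooled ranks: 595→1, 595→1
Rank sum = 1 + 1 = 2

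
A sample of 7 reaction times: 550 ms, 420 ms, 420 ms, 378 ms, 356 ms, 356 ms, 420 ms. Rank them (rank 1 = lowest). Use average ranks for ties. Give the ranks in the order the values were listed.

Sorted (ascending): 356, 356, 378, 420, 420, 420, 550
The 2 values of 356 occupy positions 1–2 → average rank (1+2)/2 = 1.5.
The 3 values of 420 occupy positions 4–6 → average rank 5.

7, 5, 5, 3, 1.5, 1.5, 5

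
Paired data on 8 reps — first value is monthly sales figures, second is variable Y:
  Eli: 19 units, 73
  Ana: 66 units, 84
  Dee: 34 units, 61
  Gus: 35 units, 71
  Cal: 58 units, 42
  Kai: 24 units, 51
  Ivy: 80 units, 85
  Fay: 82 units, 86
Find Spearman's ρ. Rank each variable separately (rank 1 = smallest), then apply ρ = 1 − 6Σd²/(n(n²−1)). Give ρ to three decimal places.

Ranks of variable 1: 1, 6, 3, 4, 5, 2, 7, 8
Ranks of variable 2: 5, 6, 3, 4, 1, 2, 7, 8
d = r₁ − r₂: -4, 0, 0, 0, 4, 0, 0, 0
d²: 16, 0, 0, 0, 16, 0, 0, 0; Σd² = 32
ρ = 1 − 6·32/(8·63) = 1 − 192/504 = 0.619

0.619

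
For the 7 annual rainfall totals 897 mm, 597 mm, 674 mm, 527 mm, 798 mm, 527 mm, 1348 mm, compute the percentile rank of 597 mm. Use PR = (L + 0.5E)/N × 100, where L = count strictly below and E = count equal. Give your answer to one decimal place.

N = 7.
Strictly below 597: 2. Equal to 597: 1.
PR = (2 + 0.5·1)/7 × 100 = 35.7

35.7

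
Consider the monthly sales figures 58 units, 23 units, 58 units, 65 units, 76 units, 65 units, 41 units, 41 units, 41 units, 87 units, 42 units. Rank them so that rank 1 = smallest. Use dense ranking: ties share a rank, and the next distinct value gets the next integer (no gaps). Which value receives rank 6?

Sorted (ascending): 23, 41, 41, 41, 42, 58, 58, 65, 65, 76, 87
The 3 values of 41 share dense rank 2.
The 2 values of 58 share dense rank 4.
The 2 values of 65 share dense rank 5.
Remaining distinct values take the next consecutive integers.
Rank 6 → value 76.

76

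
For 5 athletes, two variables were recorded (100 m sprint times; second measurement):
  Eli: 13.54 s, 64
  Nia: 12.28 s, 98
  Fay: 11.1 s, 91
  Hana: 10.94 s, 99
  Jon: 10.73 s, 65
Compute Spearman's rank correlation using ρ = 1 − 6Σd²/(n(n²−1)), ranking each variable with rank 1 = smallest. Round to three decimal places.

-0.300

Ranks of variable 1: 5, 4, 3, 2, 1
Ranks of variable 2: 1, 4, 3, 5, 2
d = r₁ − r₂: 4, 0, 0, -3, -1
d²: 16, 0, 0, 9, 1; Σd² = 26
ρ = 1 − 6·26/(5·24) = 1 − 156/120 = -0.300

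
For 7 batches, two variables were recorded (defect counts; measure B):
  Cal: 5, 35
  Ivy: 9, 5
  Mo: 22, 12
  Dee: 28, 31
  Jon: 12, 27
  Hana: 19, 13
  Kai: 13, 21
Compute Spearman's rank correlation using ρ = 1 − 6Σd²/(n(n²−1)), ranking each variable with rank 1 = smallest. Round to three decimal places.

-0.107

Ranks of variable 1: 1, 2, 6, 7, 3, 5, 4
Ranks of variable 2: 7, 1, 2, 6, 5, 3, 4
d = r₁ − r₂: -6, 1, 4, 1, -2, 2, 0
d²: 36, 1, 16, 1, 4, 4, 0; Σd² = 62
ρ = 1 − 6·62/(7·48) = 1 − 372/336 = -0.107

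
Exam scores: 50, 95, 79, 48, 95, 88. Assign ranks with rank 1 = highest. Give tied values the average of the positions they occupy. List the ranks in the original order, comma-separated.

5, 1.5, 4, 6, 1.5, 3

Sorted (descending): 95, 95, 88, 79, 50, 48
The 2 values of 95 occupy positions 1–2 → average rank (1+2)/2 = 1.5.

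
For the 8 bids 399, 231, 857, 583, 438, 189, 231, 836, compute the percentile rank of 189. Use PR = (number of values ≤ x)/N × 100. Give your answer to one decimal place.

N = 8.
Strictly below 189: 0. Equal to 189: 1.
PR = 1/8 × 100 = 12.5

12.5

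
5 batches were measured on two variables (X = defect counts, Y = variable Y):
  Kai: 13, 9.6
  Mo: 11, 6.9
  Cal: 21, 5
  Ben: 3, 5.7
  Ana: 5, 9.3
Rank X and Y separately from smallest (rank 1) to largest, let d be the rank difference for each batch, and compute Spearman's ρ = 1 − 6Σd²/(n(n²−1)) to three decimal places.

-0.100

Ranks of variable 1: 4, 3, 5, 1, 2
Ranks of variable 2: 5, 3, 1, 2, 4
d = r₁ − r₂: -1, 0, 4, -1, -2
d²: 1, 0, 16, 1, 4; Σd² = 22
ρ = 1 − 6·22/(5·24) = 1 − 132/120 = -0.100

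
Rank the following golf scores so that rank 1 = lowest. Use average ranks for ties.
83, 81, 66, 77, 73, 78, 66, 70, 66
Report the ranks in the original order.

9, 8, 2, 6, 5, 7, 2, 4, 2

Sorted (ascending): 66, 66, 66, 70, 73, 77, 78, 81, 83
The 3 values of 66 occupy positions 1–3 → average rank 2.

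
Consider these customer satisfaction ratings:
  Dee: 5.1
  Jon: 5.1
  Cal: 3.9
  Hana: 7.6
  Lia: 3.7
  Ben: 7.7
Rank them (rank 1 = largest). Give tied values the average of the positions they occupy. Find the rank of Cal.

5

Sorted (descending): 7.7, 7.6, 5.1, 5.1, 3.9, 3.7
The 2 values of 5.1 occupy positions 3–4 → average rank (3+4)/2 = 3.5.
Cal has value 3.9 → rank 5.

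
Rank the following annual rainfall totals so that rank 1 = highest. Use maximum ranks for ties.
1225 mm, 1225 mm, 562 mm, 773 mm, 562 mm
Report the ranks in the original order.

2, 2, 5, 3, 5

Sorted (descending): 1225, 1225, 773, 562, 562
The 2 values of 1225 occupy positions 1–2 → each gets rank 2.
The 2 values of 562 occupy positions 4–5 → each gets rank 5.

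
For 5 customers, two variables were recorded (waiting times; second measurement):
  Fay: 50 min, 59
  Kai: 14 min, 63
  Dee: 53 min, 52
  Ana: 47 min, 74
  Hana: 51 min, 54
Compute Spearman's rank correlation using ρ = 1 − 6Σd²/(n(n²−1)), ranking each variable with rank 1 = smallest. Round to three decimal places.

Ranks of variable 1: 3, 1, 5, 2, 4
Ranks of variable 2: 3, 4, 1, 5, 2
d = r₁ − r₂: 0, -3, 4, -3, 2
d²: 0, 9, 16, 9, 4; Σd² = 38
ρ = 1 − 6·38/(5·24) = 1 − 228/120 = -0.900

-0.900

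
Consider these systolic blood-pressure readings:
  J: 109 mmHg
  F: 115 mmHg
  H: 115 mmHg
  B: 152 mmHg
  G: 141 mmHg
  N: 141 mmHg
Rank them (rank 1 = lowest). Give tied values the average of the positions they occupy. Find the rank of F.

Sorted (ascending): 109, 115, 115, 141, 141, 152
The 2 values of 115 occupy positions 2–3 → average rank (2+3)/2 = 2.5.
The 2 values of 141 occupy positions 4–5 → average rank (4+5)/2 = 4.5.
F has value 115 mmHg → rank 2.5.

2.5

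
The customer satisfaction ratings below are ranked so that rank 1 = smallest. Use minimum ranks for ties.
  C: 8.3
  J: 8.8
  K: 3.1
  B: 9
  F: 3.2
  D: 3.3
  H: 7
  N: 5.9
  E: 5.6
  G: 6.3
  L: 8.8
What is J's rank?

9

Sorted (ascending): 3.1, 3.2, 3.3, 5.6, 5.9, 6.3, 7, 8.3, 8.8, 8.8, 9
The 2 values of 8.8 occupy positions 9–10 → each gets rank 9.
J has value 8.8 → rank 9.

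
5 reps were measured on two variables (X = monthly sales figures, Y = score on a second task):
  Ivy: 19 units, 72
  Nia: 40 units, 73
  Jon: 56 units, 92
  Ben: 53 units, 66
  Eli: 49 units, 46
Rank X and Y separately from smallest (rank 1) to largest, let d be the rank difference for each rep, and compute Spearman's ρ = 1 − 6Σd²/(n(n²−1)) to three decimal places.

Ranks of variable 1: 1, 2, 5, 4, 3
Ranks of variable 2: 3, 4, 5, 2, 1
d = r₁ − r₂: -2, -2, 0, 2, 2
d²: 4, 4, 0, 4, 4; Σd² = 16
ρ = 1 − 6·16/(5·24) = 1 − 96/120 = 0.200

0.200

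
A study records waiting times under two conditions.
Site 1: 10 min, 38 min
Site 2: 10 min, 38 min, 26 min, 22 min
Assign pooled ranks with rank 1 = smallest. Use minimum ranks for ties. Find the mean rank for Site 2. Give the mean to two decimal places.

Sorted (ascending): 10, 10, 22, 26, 38, 38
The 2 values of 10 occupy positions 1–2 → each gets rank 1.
The 2 values of 38 occupy positions 5–6 → each gets rank 5.
Site 2 values → pooled ranks: 10→1, 38→5, 26→4, 22→3
Mean rank = (1 + 5 + 4 + 3) / 4 = 3.25

3.25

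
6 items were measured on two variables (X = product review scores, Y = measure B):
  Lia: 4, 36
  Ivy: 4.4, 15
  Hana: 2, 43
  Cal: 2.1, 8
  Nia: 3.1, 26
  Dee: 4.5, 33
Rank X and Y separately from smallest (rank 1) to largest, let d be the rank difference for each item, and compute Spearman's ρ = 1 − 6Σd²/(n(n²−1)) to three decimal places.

-0.143

Ranks of variable 1: 4, 5, 1, 2, 3, 6
Ranks of variable 2: 5, 2, 6, 1, 3, 4
d = r₁ − r₂: -1, 3, -5, 1, 0, 2
d²: 1, 9, 25, 1, 0, 4; Σd² = 40
ρ = 1 − 6·40/(6·35) = 1 − 240/210 = -0.143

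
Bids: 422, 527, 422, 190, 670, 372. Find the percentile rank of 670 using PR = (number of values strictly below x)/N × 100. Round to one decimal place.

N = 6.
Strictly below 670: 5. Equal to 670: 1.
PR = 5/6 × 100 = 83.3

83.3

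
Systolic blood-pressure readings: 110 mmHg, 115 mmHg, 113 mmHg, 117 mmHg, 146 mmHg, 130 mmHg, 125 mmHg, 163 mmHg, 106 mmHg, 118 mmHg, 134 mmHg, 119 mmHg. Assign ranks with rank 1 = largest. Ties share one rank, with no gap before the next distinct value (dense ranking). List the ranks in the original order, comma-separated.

Sorted (descending): 163, 146, 134, 130, 125, 119, 118, 117, 115, 113, 110, 106
No ties — each value takes its position as its rank.

11, 9, 10, 8, 2, 4, 5, 1, 12, 7, 3, 6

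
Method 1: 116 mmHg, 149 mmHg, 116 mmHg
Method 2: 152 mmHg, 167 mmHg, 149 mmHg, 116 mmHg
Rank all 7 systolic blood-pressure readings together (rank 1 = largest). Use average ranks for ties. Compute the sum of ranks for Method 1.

15.5

Sorted (descending): 167, 152, 149, 149, 116, 116, 116
The 2 values of 149 occupy positions 3–4 → average rank (3+4)/2 = 3.5.
The 3 values of 116 occupy positions 5–7 → average rank 6.
Method 1 values → pooled ranks: 116→6, 149→3.5, 116→6
Rank sum = 6 + 3.5 + 6 = 15.5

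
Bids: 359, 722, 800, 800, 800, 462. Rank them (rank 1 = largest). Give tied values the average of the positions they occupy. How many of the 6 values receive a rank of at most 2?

3

Sorted (descending): 800, 800, 800, 722, 462, 359
The 3 values of 800 occupy positions 1–3 → average rank 2.
Ranks ≤ 2: {2, 2, 2} → 3 values.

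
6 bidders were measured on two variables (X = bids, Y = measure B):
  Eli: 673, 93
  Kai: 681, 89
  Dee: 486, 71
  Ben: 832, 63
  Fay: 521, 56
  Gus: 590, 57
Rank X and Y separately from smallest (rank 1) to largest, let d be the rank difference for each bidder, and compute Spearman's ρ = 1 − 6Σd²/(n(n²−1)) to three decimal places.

0.314

Ranks of variable 1: 4, 5, 1, 6, 2, 3
Ranks of variable 2: 6, 5, 4, 3, 1, 2
d = r₁ − r₂: -2, 0, -3, 3, 1, 1
d²: 4, 0, 9, 9, 1, 1; Σd² = 24
ρ = 1 − 6·24/(6·35) = 1 − 144/210 = 0.314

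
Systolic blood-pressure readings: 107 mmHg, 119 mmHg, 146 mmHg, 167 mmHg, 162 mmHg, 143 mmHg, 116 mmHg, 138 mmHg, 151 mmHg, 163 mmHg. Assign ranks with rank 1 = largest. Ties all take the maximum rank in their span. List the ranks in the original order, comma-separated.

Sorted (descending): 167, 163, 162, 151, 146, 143, 138, 119, 116, 107
No ties — each value takes its position as its rank.

10, 8, 5, 1, 3, 6, 9, 7, 4, 2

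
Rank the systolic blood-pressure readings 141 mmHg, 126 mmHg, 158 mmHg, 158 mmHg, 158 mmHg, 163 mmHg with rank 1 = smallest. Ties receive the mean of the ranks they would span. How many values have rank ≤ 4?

5

Sorted (ascending): 126, 141, 158, 158, 158, 163
The 3 values of 158 occupy positions 3–5 → average rank 4.
Ranks ≤ 4: {1, 2, 4, 4, 4} → 5 values.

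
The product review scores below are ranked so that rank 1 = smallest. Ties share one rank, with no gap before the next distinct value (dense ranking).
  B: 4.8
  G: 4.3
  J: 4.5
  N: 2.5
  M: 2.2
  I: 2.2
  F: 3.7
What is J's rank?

5

Sorted (ascending): 2.2, 2.2, 2.5, 3.7, 4.3, 4.5, 4.8
The 2 values of 2.2 share dense rank 1.
Remaining distinct values take the next consecutive integers.
J has value 4.5 → rank 5.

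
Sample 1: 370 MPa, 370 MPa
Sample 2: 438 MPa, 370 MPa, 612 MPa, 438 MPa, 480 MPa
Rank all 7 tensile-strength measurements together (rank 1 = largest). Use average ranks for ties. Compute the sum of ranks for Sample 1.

Sorted (descending): 612, 480, 438, 438, 370, 370, 370
The 2 values of 438 occupy positions 3–4 → average rank (3+4)/2 = 3.5.
The 3 values of 370 occupy positions 5–7 → average rank 6.
Sample 1 values → pooled ranks: 370→6, 370→6
Rank sum = 6 + 6 = 12

12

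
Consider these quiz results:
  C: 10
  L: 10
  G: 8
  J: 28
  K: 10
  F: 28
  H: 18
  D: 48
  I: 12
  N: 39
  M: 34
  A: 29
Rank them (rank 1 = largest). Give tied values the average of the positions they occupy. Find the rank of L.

10

Sorted (descending): 48, 39, 34, 29, 28, 28, 18, 12, 10, 10, 10, 8
The 2 values of 28 occupy positions 5–6 → average rank (5+6)/2 = 5.5.
The 3 values of 10 occupy positions 9–11 → average rank 10.
L has value 10 → rank 10.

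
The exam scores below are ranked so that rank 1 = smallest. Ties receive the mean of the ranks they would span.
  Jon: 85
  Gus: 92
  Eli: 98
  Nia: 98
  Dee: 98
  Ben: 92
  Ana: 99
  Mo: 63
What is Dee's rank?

6

Sorted (ascending): 63, 85, 92, 92, 98, 98, 98, 99
The 2 values of 92 occupy positions 3–4 → average rank (3+4)/2 = 3.5.
The 3 values of 98 occupy positions 5–7 → average rank 6.
Dee has value 98 → rank 6.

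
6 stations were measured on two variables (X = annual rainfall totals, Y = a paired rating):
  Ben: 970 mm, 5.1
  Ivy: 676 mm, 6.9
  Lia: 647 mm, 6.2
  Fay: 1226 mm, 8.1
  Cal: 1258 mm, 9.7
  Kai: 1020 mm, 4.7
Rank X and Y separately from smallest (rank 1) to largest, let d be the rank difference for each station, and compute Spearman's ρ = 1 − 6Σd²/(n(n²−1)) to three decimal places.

Ranks of variable 1: 3, 2, 1, 5, 6, 4
Ranks of variable 2: 2, 4, 3, 5, 6, 1
d = r₁ − r₂: 1, -2, -2, 0, 0, 3
d²: 1, 4, 4, 0, 0, 9; Σd² = 18
ρ = 1 − 6·18/(6·35) = 1 − 108/210 = 0.486

0.486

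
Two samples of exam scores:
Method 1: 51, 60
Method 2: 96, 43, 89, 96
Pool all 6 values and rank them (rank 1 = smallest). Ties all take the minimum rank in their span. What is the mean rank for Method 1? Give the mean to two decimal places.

Sorted (ascending): 43, 51, 60, 89, 96, 96
The 2 values of 96 occupy positions 5–6 → each gets rank 5.
Method 1 values → pooled ranks: 51→2, 60→3
Mean rank = (2 + 3) / 2 = 2.50

2.50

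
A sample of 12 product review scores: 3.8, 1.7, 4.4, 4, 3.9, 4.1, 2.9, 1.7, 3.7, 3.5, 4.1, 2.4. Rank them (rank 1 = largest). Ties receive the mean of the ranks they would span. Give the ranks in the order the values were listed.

Sorted (descending): 4.4, 4.1, 4.1, 4, 3.9, 3.8, 3.7, 3.5, 2.9, 2.4, 1.7, 1.7
The 2 values of 4.1 occupy positions 2–3 → average rank (2+3)/2 = 2.5.
The 2 values of 1.7 occupy positions 11–12 → average rank (11+12)/2 = 11.5.

6, 11.5, 1, 4, 5, 2.5, 9, 11.5, 7, 8, 2.5, 10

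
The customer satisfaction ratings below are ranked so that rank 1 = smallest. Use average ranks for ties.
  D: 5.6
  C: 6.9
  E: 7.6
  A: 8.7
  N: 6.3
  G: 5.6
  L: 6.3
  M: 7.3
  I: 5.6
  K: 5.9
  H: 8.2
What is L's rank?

5.5

Sorted (ascending): 5.6, 5.6, 5.6, 5.9, 6.3, 6.3, 6.9, 7.3, 7.6, 8.2, 8.7
The 3 values of 5.6 occupy positions 1–3 → average rank 2.
The 2 values of 6.3 occupy positions 5–6 → average rank (5+6)/2 = 5.5.
L has value 6.3 → rank 5.5.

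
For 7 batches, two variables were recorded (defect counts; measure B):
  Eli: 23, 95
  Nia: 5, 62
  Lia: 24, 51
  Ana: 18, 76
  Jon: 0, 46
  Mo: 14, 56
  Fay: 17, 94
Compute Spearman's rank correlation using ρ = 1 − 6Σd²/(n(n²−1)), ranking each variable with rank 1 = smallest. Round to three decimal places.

Ranks of variable 1: 6, 2, 7, 5, 1, 3, 4
Ranks of variable 2: 7, 4, 2, 5, 1, 3, 6
d = r₁ − r₂: -1, -2, 5, 0, 0, 0, -2
d²: 1, 4, 25, 0, 0, 0, 4; Σd² = 34
ρ = 1 − 6·34/(7·48) = 1 − 204/336 = 0.393

0.393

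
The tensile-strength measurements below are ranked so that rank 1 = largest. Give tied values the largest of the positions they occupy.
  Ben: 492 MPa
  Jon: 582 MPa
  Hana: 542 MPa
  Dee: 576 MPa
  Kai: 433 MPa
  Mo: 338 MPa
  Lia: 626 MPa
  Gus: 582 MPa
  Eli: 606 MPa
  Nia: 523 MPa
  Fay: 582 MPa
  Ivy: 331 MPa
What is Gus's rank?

5

Sorted (descending): 626, 606, 582, 582, 582, 576, 542, 523, 492, 433, 338, 331
The 3 values of 582 occupy positions 3–5 → each gets rank 5.
Gus has value 582 MPa → rank 5.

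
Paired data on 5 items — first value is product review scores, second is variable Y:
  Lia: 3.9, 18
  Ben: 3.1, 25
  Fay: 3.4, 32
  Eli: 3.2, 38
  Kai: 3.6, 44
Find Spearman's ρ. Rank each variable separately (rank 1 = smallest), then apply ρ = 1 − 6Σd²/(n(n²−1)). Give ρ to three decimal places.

Ranks of variable 1: 5, 1, 3, 2, 4
Ranks of variable 2: 1, 2, 3, 4, 5
d = r₁ − r₂: 4, -1, 0, -2, -1
d²: 16, 1, 0, 4, 1; Σd² = 22
ρ = 1 − 6·22/(5·24) = 1 − 132/120 = -0.100

-0.100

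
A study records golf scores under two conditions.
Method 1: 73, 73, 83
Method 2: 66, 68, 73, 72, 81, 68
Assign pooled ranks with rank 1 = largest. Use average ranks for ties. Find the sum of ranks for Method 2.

Sorted (descending): 83, 81, 73, 73, 73, 72, 68, 68, 66
The 3 values of 73 occupy positions 3–5 → average rank 4.
The 2 values of 68 occupy positions 7–8 → average rank (7+8)/2 = 7.5.
Method 2 values → pooled ranks: 66→9, 68→7.5, 73→4, 72→6, 81→2, 68→7.5
Rank sum = 9 + 7.5 + 4 + 6 + 2 + 7.5 = 36

36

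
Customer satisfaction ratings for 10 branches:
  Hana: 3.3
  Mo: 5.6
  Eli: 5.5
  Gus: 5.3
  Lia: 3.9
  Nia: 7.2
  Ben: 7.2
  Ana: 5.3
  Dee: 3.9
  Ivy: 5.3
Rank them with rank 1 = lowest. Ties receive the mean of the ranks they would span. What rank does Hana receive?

1

Sorted (ascending): 3.3, 3.9, 3.9, 5.3, 5.3, 5.3, 5.5, 5.6, 7.2, 7.2
The 2 values of 3.9 occupy positions 2–3 → average rank (2+3)/2 = 2.5.
The 3 values of 5.3 occupy positions 4–6 → average rank 5.
The 2 values of 7.2 occupy positions 9–10 → average rank (9+10)/2 = 9.5.
Hana has value 3.3 → rank 1.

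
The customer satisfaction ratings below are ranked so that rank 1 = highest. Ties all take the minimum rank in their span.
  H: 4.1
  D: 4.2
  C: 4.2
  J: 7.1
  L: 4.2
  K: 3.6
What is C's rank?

2

Sorted (descending): 7.1, 4.2, 4.2, 4.2, 4.1, 3.6
The 3 values of 4.2 occupy positions 2–4 → each gets rank 2.
C has value 4.2 → rank 2.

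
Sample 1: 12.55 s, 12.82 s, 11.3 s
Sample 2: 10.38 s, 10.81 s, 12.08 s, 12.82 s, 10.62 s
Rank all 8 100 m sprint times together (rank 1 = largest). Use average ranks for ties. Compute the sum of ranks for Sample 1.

9.5

Sorted (descending): 12.82, 12.82, 12.55, 12.08, 11.3, 10.81, 10.62, 10.38
The 2 values of 12.82 occupy positions 1–2 → average rank (1+2)/2 = 1.5.
Sample 1 values → pooled ranks: 12.55→3, 12.82→1.5, 11.3→5
Rank sum = 3 + 1.5 + 5 = 9.5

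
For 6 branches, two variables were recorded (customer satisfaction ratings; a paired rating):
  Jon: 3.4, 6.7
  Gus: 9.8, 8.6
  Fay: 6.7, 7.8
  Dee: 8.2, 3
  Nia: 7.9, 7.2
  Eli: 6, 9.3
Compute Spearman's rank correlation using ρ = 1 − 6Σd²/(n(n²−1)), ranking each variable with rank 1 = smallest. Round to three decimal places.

Ranks of variable 1: 1, 6, 3, 5, 4, 2
Ranks of variable 2: 2, 5, 4, 1, 3, 6
d = r₁ − r₂: -1, 1, -1, 4, 1, -4
d²: 1, 1, 1, 16, 1, 16; Σd² = 36
ρ = 1 − 6·36/(6·35) = 1 − 216/210 = -0.029

-0.029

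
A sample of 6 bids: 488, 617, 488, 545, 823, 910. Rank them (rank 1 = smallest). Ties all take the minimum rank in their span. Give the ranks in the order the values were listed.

1, 4, 1, 3, 5, 6

Sorted (ascending): 488, 488, 545, 617, 823, 910
The 2 values of 488 occupy positions 1–2 → each gets rank 1.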